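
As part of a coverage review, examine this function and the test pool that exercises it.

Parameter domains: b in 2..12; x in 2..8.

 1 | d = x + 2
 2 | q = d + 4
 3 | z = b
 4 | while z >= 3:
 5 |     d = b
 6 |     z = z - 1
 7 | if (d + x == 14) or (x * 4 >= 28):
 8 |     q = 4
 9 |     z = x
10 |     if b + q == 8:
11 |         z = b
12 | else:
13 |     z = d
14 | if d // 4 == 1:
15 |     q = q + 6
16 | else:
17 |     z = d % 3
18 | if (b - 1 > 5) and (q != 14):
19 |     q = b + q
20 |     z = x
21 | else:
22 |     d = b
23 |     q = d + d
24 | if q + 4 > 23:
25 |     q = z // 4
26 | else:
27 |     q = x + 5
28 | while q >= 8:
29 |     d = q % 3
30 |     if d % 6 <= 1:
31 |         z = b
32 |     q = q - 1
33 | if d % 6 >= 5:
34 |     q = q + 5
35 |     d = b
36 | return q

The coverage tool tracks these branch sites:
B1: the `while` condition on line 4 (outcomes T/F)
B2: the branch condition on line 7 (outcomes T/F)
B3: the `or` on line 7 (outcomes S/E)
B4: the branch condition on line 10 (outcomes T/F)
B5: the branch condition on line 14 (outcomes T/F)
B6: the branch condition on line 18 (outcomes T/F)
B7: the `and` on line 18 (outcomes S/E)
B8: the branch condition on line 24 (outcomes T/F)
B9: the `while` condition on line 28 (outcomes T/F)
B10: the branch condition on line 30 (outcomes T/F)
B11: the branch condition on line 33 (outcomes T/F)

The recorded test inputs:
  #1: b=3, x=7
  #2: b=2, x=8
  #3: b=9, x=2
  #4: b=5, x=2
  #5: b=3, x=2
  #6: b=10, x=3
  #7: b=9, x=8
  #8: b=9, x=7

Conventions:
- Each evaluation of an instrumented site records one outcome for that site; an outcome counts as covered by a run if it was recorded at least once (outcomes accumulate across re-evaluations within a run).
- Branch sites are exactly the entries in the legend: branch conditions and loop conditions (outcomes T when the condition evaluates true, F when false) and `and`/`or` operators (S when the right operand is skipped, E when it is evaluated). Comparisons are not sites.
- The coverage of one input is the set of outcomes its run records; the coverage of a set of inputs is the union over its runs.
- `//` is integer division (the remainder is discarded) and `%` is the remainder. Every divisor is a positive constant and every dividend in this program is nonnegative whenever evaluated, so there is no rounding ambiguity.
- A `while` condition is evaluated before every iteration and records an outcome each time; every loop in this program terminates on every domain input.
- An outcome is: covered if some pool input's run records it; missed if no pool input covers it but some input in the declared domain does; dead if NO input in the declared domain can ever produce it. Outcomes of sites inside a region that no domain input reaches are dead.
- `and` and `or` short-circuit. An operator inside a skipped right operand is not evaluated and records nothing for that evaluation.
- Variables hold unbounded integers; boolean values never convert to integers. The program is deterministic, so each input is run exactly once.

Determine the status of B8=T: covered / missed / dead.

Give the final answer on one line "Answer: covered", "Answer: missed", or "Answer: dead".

no pool input records B8=T
but domain input (b=7, x=3) does record it -> reachable, so missed

Answer: missed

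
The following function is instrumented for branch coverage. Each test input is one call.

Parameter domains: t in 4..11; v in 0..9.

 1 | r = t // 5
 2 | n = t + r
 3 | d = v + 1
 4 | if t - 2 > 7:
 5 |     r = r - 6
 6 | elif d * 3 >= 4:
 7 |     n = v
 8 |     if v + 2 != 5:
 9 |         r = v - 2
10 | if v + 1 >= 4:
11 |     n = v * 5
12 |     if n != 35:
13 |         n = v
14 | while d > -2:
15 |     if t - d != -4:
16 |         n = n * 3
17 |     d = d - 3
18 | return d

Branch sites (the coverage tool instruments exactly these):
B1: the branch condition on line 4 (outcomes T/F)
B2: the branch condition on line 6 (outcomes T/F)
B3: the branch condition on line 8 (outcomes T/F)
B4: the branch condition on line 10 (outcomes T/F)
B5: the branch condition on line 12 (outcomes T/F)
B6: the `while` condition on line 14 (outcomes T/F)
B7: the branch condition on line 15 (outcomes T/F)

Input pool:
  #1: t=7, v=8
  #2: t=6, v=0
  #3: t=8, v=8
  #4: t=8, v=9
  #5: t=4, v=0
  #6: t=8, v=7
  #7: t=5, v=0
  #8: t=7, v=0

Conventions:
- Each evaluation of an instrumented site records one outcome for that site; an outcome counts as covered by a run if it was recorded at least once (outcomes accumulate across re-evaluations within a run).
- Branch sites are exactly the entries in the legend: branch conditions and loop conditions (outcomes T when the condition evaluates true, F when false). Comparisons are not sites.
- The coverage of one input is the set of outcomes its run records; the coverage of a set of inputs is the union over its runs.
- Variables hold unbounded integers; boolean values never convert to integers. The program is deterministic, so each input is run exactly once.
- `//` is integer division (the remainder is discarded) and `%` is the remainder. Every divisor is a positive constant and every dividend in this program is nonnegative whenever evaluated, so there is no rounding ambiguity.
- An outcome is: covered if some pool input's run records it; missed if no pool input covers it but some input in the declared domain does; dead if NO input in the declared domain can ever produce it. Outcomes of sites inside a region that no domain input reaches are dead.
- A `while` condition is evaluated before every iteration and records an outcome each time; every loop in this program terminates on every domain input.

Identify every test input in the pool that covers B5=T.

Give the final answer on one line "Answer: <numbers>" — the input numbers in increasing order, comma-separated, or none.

input #1 (t=7, v=8): covers B5=T
input #2 (t=6, v=0): misses B5=T
input #3 (t=8, v=8): covers B5=T
input #4 (t=8, v=9): covers B5=T
input #5 (t=4, v=0): misses B5=T
input #6 (t=8, v=7): misses B5=T
input #7 (t=5, v=0): misses B5=T
input #8 (t=7, v=0): misses B5=T

Answer: 1, 3, 4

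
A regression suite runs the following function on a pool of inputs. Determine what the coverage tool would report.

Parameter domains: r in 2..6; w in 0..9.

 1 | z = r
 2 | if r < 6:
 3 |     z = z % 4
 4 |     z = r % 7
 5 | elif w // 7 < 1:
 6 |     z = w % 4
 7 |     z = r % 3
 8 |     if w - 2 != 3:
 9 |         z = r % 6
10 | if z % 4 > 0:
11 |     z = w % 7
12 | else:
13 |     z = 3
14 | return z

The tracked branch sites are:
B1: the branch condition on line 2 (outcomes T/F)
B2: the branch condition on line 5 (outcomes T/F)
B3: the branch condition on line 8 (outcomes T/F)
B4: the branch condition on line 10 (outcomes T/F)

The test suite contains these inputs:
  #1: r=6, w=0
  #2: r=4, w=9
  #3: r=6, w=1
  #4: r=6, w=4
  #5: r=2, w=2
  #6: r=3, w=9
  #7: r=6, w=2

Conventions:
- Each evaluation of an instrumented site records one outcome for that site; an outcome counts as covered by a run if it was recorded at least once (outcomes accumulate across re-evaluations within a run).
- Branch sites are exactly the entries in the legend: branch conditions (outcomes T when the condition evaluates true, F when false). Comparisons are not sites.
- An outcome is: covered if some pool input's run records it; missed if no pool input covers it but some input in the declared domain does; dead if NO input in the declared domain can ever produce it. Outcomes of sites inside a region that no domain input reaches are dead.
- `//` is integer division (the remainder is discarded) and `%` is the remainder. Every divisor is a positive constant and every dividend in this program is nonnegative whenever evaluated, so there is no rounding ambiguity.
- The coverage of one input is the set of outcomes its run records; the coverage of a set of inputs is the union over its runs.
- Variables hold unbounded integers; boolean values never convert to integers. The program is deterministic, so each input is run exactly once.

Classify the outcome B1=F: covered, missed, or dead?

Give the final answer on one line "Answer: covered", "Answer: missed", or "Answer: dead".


B1=F is recorded by pool input(s) 1, 3, 4, 7 -> covered
Answer: covered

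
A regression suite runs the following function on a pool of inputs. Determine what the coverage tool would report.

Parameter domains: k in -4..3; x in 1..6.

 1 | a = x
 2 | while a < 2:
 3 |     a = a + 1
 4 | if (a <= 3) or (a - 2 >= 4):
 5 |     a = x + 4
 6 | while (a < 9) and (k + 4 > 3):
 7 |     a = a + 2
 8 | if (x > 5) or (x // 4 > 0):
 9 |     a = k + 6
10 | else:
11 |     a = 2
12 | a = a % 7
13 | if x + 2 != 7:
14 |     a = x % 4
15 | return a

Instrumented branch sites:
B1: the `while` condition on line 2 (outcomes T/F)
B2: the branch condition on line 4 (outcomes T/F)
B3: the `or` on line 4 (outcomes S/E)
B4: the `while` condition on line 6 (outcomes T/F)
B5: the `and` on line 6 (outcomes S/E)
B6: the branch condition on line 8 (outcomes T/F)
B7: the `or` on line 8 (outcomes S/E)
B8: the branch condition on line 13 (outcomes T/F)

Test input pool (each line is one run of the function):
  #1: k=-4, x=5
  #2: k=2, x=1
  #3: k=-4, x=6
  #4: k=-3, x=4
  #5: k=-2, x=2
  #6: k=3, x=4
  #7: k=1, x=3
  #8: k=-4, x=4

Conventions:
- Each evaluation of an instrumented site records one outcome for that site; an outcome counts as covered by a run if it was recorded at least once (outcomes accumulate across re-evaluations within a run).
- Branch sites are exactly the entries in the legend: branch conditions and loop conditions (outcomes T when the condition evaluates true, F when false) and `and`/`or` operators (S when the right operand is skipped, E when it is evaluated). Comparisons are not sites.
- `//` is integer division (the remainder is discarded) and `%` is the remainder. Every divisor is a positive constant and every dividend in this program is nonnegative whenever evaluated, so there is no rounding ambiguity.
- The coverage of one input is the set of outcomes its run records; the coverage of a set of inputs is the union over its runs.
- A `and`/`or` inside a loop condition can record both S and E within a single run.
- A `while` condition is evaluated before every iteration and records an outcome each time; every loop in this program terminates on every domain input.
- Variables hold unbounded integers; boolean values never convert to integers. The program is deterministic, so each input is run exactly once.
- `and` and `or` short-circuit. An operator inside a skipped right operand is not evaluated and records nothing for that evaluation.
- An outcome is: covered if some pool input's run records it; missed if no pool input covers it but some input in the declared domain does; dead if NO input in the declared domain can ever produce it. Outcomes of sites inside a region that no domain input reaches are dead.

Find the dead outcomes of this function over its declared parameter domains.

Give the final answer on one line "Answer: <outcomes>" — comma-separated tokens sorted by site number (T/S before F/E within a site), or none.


sweeping the full domain (48 inputs) for each outcome:
  reachable outcomes have witnesses, e.g. B1=T (e.g. k=-4, x=1), B1=F (e.g. k=-4, x=1), B2=T (e.g. k=-4, x=1), B2=F (e.g. k=-4, x=4)
Answer: none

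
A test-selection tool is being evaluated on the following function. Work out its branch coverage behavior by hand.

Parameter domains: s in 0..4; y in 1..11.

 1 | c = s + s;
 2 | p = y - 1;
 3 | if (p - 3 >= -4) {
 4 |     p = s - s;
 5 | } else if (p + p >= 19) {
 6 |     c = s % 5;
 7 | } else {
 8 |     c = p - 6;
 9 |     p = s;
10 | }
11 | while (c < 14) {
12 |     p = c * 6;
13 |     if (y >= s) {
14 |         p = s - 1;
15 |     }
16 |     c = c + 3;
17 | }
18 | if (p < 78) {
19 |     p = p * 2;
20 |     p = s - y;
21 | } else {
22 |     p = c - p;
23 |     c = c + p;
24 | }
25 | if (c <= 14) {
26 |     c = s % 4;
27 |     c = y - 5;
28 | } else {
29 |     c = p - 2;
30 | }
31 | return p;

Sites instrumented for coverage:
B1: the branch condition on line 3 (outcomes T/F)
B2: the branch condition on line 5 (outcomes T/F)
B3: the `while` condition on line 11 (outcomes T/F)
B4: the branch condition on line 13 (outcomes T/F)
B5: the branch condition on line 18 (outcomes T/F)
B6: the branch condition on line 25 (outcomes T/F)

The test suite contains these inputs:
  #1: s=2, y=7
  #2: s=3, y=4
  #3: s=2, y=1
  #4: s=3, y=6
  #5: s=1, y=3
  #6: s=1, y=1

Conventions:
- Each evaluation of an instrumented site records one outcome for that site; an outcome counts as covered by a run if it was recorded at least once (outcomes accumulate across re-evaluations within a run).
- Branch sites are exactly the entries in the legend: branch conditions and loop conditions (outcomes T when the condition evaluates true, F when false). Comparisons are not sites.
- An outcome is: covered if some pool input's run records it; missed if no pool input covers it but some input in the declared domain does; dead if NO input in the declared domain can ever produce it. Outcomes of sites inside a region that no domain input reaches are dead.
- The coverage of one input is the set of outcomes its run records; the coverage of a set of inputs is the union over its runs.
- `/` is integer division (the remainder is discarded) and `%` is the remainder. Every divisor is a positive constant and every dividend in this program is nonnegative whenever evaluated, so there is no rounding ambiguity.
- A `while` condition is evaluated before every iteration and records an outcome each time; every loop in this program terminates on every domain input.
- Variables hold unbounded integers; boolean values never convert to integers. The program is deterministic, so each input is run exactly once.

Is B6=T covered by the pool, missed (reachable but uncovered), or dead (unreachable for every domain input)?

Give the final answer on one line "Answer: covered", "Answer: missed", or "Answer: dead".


B6=T is recorded by pool input(s) 3, 5, 6 -> covered
Answer: covered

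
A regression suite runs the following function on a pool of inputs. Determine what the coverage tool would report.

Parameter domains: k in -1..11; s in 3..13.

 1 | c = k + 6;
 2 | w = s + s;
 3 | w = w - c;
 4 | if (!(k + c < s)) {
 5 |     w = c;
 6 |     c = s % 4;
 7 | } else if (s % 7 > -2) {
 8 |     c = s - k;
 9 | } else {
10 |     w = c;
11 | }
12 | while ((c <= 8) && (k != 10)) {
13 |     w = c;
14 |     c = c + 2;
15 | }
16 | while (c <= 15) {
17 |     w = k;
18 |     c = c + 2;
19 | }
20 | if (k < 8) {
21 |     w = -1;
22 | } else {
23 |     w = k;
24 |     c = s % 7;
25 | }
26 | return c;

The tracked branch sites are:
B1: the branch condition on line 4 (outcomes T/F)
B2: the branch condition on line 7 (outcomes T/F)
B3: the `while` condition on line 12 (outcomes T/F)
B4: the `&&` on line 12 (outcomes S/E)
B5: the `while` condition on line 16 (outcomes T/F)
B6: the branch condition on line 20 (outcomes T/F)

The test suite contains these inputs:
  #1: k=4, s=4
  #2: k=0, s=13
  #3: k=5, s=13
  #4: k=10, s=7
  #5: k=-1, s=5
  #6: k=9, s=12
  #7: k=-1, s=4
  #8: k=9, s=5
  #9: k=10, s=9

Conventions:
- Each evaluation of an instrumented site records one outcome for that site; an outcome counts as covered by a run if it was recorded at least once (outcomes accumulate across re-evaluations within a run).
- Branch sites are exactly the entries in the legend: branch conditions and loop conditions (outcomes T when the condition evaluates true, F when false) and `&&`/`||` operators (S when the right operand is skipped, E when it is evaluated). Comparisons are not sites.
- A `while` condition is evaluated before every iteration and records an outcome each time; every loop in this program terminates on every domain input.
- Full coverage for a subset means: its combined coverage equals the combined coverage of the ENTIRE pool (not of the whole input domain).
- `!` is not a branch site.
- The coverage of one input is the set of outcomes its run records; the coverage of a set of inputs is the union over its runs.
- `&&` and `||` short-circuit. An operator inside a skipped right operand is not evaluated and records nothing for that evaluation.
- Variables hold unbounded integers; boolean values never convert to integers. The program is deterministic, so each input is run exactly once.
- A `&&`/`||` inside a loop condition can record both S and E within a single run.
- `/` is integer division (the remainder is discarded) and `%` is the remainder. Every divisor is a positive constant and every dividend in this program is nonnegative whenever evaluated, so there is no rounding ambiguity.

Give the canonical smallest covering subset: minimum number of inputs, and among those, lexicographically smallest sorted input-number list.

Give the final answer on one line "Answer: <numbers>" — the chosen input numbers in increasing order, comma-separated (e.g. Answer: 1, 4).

run #1 (k=4, s=4) records B1=T, B3=T, B3=F, B4=S, B4=E, B5=T, B5=F, B6=T
run #2 (k=0, s=13) records B1=F, B2=T, B3=F, B4=S, B5=T, B5=F, B6=T
run #3 (k=5, s=13) records B1=T, B3=T, B3=F, B4=S, B4=E, B5=T, B5=F, B6=T
run #4 (k=10, s=7) records B1=T, B3=F, B4=E, B5=T, B5=F, B6=F
run #5 (k=-1, s=5) records B1=F, B2=T, B3=T, B3=F, B4=S, B4=E, B5=T, B5=F, B6=T
run #6 (k=9, s=12) records B1=T, B3=T, B3=F, B4=S, B4=E, B5=T, B5=F, B6=F
run #7 (k=-1, s=4) records B1=T, B3=T, B3=F, B4=S, B4=E, B5=T, B5=F, B6=T
run #8 (k=9, s=5) records B1=T, B3=T, B3=F, B4=S, B4=E, B5=T, B5=F, B6=F
run #9 (k=10, s=9) records B1=T, B3=F, B4=E, B5=T, B5=F, B6=F
the full pool covers 11 outcomes: B1=T, B1=F, B2=T, B3=T, B3=F, B4=S, B4=E, B5=T, B5=F, B6=T, B6=F
every size-1 subset falls short of the 11 outcomes (best: 9/11)
size 2: inputs {2, 6} cover all 11 outcomes, and no lexicographically smaller subset of this size does

Answer: 2, 6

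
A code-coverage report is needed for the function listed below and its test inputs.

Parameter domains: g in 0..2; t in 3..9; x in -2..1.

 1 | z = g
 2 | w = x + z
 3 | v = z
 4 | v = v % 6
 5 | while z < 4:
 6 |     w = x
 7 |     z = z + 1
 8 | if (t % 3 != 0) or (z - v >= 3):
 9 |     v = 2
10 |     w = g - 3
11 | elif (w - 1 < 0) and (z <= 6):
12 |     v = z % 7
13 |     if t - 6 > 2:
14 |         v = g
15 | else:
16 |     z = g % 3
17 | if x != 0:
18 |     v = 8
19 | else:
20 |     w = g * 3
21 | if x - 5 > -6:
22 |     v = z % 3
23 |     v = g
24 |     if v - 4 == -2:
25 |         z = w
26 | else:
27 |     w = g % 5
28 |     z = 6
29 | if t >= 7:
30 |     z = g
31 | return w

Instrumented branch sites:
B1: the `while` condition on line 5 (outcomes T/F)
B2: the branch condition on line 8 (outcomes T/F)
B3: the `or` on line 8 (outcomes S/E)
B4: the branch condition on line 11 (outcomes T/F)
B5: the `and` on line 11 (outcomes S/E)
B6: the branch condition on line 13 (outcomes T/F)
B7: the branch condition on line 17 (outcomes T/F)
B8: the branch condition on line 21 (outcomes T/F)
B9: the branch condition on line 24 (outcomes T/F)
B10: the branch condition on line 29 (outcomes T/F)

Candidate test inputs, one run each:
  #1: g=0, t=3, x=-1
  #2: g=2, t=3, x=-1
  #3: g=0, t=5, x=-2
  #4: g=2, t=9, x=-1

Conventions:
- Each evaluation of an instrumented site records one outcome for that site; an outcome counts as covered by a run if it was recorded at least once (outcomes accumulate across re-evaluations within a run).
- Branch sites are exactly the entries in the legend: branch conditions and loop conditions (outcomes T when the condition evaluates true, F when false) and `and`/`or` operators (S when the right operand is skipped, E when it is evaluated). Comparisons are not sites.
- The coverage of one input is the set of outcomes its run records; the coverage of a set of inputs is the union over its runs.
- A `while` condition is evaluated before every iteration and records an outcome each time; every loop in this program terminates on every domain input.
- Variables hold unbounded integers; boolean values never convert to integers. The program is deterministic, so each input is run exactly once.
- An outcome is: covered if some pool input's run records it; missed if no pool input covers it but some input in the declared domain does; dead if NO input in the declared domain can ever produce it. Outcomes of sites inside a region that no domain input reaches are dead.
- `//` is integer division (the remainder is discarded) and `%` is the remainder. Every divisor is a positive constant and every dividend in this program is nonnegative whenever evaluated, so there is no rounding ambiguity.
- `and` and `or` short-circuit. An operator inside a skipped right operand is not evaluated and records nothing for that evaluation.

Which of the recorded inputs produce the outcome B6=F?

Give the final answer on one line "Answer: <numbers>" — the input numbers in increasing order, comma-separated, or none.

input #1 (g=0, t=3, x=-1): never hits B6=F
input #2 (g=2, t=3, x=-1): hits B6=F
input #3 (g=0, t=5, x=-2): never hits B6=F
input #4 (g=2, t=9, x=-1): never hits B6=F

Answer: 2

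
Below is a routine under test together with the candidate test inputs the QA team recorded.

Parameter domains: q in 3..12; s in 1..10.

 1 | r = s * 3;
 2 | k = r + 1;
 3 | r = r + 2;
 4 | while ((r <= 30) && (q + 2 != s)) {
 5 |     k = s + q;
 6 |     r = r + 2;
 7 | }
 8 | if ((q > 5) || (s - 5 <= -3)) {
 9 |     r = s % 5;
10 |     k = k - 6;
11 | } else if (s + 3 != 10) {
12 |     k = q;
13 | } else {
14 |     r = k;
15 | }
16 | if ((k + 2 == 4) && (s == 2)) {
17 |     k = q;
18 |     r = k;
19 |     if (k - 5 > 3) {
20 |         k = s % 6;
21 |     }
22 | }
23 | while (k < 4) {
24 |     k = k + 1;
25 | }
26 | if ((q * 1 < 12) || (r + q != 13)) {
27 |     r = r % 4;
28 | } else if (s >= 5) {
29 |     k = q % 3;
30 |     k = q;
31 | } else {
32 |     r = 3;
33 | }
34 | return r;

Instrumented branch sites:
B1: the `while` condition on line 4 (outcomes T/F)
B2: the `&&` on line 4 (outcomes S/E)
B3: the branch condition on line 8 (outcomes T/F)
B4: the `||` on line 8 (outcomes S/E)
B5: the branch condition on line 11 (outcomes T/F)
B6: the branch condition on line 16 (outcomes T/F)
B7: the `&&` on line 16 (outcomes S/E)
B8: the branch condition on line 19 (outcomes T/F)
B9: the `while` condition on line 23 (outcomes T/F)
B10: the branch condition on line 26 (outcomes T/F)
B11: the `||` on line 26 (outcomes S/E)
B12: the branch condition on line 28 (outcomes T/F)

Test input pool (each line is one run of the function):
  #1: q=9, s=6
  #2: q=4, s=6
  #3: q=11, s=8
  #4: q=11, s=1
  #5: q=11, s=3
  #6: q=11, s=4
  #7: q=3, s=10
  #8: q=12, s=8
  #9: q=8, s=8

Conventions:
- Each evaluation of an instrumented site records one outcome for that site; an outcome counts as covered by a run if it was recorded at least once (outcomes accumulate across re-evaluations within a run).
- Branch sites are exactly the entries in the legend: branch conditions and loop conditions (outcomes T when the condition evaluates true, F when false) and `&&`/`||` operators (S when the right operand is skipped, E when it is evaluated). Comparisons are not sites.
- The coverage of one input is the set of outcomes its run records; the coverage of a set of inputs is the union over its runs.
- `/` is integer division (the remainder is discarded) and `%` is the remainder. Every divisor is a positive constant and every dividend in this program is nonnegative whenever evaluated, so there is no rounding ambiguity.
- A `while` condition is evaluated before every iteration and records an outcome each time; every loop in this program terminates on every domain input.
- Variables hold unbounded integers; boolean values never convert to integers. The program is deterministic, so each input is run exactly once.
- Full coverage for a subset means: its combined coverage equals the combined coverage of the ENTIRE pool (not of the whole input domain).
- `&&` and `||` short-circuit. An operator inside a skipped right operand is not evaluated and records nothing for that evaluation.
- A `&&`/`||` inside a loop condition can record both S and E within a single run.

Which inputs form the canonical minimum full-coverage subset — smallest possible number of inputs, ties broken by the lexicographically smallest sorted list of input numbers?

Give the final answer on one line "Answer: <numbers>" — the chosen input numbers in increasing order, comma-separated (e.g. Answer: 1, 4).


input #1 (q=9, s=6): events B2->E, B1->T, B2->E, B1->T, B2->E, B1->T, B2->E, B1->T, B2->E, B1->T, B2->E, B1->T, B2->S, B1->F, ...; covers B1=T, B1=F, B2=S, B2=E, B3=T, B4=S, B6=F, B7=S, B9=F, B10=T, B11=S
input #2 (q=4, s=6): events B2->E, B1->F, B4->E, B3->F, B5->T, B7->S, B6->F, B9->F, B11->S, B10->T; covers B1=F, B2=E, B3=F, B4=E, B5=T, B6=F, B7=S, B9=F, B10=T, B11=S
input #3 (q=11, s=8): events B2->E, B1->T, B2->E, B1->T, B2->E, B1->T, B2->S, B1->F, B4->S, B3->T, B7->S, B6->F, B9->F, B11->S, ...; covers B1=T, B1=F, B2=S, B2=E, B3=T, B4=S, B6=F, B7=S, B9=F, B10=T, B11=S
input #4 (q=11, s=1): events B2->E, B1->T, B2->E, B1->T, B2->E, B1->T, B2->E, B1->T, B2->E, B1->T, B2->E, B1->T, B2->E, B1->T, ...; covers B1=T, B1=F, B2=S, B2=E, B3=T, B4=S, B6=F, B7=S, B9=F, B10=T, B11=S
input #5 (q=11, s=3): events B2->E, B1->T, B2->E, B1->T, B2->E, B1->T, B2->E, B1->T, B2->E, B1->T, B2->E, B1->T, B2->E, B1->T, ...; covers B1=T, B1=F, B2=S, B2=E, B3=T, B4=S, B6=F, B7=S, B9=F, B10=T, B11=S
input #6 (q=11, s=4): events B2->E, B1->T, B2->E, B1->T, B2->E, B1->T, B2->E, B1->T, B2->E, B1->T, B2->E, B1->T, B2->E, B1->T, ...; covers B1=T, B1=F, B2=S, B2=E, B3=T, B4=S, B6=F, B7=S, B9=F, B10=T, B11=S
input #7 (q=3, s=10): events B2->S, B1->F, B4->E, B3->F, B5->T, B7->S, B6->F, B9->T, B9->F, B11->S, B10->T; covers B1=F, B2=S, B3=F, B4=E, B5=T, B6=F, B7=S, B9=T, B9=F, B10=T, B11=S
input #8 (q=12, s=8): events B2->E, B1->T, B2->E, B1->T, B2->E, B1->T, B2->S, B1->F, B4->S, B3->T, B7->S, B6->F, B9->F, B11->E, ...; covers B1=T, B1=F, B2=S, B2=E, B3=T, B4=S, B6=F, B7=S, B9=F, B10=T, B11=E
input #9 (q=8, s=8): events B2->E, B1->T, B2->E, B1->T, B2->E, B1->T, B2->S, B1->F, B4->S, B3->T, B7->S, B6->F, B9->F, B11->S, ...; covers B1=T, B1=F, B2=S, B2=E, B3=T, B4=S, B6=F, B7=S, B9=F, B10=T, B11=S
union over all inputs: B1=T, B1=F, B2=S, B2=E, B3=T, B3=F, B4=S, B4=E, B5=T, B6=F, B7=S, B9=T, B9=F, B10=T, B11=S, B11=E (16 outcomes)
checked all size-1 subsets: none covers 16 outcomes (max 11/16)
the canonical winner is {7, 8}: size 2, full 16-outcome coverage, earliest index list among size-2 covers
Answer: 7, 8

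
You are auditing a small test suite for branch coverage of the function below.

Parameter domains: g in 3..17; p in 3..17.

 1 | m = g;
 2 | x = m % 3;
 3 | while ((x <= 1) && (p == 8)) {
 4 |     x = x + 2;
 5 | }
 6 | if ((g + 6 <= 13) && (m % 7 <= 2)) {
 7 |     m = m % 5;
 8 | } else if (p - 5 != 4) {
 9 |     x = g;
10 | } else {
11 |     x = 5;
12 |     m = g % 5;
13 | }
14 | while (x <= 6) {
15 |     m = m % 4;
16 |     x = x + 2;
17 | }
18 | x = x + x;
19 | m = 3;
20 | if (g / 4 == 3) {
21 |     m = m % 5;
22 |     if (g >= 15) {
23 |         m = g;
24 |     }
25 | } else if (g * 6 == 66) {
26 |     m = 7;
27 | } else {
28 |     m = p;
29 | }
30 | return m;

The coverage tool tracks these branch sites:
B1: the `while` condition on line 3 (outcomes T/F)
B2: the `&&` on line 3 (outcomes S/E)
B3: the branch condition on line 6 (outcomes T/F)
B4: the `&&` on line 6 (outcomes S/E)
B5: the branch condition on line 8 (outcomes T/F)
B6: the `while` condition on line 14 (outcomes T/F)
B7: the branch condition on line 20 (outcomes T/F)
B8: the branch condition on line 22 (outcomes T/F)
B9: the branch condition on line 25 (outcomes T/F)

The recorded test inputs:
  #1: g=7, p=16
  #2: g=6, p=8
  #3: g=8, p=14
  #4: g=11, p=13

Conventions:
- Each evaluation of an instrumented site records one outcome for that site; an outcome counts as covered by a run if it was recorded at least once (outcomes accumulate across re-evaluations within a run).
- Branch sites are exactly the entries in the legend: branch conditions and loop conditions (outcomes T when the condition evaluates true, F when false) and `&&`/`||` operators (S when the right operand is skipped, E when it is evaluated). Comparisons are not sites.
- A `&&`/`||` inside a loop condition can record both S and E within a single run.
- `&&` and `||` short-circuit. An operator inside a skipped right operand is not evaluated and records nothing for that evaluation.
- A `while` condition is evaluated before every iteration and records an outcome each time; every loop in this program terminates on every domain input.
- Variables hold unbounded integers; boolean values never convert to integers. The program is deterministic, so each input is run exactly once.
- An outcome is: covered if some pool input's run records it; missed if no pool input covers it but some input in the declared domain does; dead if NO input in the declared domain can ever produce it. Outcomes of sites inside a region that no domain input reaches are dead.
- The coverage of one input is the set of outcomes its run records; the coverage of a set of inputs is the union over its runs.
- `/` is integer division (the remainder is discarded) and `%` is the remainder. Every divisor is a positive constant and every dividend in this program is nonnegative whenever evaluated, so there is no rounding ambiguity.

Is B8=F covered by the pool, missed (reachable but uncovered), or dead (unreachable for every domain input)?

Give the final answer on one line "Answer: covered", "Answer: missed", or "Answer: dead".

no pool input records B8=F
but domain input (g=12, p=3) does record it -> reachable, so missed

Answer: missed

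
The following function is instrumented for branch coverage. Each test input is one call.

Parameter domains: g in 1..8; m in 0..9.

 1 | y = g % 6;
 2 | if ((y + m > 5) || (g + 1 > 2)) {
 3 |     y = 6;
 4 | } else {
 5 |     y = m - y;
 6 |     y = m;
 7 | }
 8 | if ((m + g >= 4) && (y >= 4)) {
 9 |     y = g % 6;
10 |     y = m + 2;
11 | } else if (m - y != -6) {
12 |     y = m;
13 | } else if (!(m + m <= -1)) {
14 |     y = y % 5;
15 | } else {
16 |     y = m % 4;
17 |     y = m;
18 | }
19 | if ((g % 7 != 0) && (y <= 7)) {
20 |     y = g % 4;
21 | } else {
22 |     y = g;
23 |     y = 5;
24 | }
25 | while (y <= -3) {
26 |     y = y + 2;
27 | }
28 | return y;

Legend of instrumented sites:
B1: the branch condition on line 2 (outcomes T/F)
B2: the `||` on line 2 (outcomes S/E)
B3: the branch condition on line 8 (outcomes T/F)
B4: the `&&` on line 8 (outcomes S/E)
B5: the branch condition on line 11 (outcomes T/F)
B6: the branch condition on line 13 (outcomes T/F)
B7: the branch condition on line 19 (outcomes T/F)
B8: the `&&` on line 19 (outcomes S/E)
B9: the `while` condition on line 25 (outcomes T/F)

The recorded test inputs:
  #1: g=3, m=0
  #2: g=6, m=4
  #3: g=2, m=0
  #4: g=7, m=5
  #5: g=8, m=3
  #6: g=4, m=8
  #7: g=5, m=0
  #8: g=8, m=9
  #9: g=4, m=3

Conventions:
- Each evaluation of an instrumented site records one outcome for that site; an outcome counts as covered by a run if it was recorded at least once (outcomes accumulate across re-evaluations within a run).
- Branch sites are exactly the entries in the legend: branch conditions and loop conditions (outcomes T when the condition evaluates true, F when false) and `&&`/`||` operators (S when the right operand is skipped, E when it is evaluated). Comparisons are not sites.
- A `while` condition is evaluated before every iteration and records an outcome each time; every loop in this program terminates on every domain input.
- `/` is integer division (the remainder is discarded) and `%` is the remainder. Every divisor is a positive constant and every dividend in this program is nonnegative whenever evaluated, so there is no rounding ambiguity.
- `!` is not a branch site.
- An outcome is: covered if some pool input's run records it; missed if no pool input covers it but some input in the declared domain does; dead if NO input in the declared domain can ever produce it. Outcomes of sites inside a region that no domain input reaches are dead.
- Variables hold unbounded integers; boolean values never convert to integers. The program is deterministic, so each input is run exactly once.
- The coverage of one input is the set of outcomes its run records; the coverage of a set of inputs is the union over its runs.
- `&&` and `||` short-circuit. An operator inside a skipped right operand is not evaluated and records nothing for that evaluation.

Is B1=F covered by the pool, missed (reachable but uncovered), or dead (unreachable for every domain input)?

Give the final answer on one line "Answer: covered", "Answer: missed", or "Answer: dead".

no pool input records B1=F
but domain input (g=1, m=0) does record it -> reachable, so missed

Answer: missed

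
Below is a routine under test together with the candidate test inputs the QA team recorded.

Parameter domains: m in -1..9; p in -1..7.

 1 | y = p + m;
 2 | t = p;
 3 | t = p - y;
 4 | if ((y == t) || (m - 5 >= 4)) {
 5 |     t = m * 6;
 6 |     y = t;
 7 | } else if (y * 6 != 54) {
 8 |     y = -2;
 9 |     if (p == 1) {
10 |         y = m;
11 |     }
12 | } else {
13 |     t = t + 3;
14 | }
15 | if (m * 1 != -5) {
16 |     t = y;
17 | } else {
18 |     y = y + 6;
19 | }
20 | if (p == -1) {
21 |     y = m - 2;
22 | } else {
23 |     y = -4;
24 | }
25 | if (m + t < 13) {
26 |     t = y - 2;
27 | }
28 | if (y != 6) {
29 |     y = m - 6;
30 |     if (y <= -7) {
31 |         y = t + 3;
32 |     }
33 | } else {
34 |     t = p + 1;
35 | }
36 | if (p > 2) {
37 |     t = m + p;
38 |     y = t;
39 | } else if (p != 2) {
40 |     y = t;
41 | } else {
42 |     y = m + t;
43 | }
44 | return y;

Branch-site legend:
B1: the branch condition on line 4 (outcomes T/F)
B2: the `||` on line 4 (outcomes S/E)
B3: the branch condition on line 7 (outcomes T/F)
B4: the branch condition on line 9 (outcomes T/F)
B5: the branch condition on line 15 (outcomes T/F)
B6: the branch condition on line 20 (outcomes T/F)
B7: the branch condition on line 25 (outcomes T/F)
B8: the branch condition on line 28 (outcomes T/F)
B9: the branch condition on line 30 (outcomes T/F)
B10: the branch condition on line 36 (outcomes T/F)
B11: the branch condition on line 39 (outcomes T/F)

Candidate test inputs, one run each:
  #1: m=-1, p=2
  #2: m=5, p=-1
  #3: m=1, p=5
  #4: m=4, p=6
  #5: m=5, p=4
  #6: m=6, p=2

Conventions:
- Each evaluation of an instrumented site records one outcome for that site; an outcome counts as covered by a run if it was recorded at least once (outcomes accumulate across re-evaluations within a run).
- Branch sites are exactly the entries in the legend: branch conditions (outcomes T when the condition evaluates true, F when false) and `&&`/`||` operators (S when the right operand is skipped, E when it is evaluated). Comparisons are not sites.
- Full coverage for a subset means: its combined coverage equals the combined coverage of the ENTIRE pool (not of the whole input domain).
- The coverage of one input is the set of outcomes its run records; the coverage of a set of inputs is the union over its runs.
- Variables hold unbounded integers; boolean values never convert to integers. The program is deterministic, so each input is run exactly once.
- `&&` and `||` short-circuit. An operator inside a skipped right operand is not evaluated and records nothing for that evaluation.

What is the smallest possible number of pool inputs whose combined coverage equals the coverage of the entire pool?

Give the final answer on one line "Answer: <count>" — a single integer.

#1 (m=-1, p=2) -> B2->S, B1->T, B5->T, B6->F, B7->T, B8->T, B9->T, B10->F, B11->F; covered: B1=T, B2=S, B5=T, B6=F, B7=T, B8=T, B9=T, B10=F, B11=F
#2 (m=5, p=-1) -> B2->E, B1->F, B3->T, B4->F, B5->T, B6->T, B7->T, B8->T, B9->F, B10->F, B11->T; covered: B1=F, B2=E, B3=T, B4=F, B5=T, B6=T, B7=T, B8=T, B9=F, B10=F, B11=T
#3 (m=1, p=5) -> B2->E, B1->F, B3->T, B4->F, B5->T, B6->F, B7->T, B8->T, B9->F, B10->T; covered: B1=F, B2=E, B3=T, B4=F, B5=T, B6=F, B7=T, B8=T, B9=F, B10=T
#4 (m=4, p=6) -> B2->E, B1->F, B3->T, B4->F, B5->T, B6->F, B7->T, B8->T, B9->F, B10->T; covered: B1=F, B2=E, B3=T, B4=F, B5=T, B6=F, B7=T, B8=T, B9=F, B10=T
#5 (m=5, p=4) -> B2->E, B1->F, B3->F, B5->T, B6->F, B7->F, B8->T, B9->F, B10->T; covered: B1=F, B2=E, B3=F, B5=T, B6=F, B7=F, B8=T, B9=F, B10=T
#6 (m=6, p=2) -> B2->E, B1->F, B3->T, B4->F, B5->T, B6->F, B7->T, B8->T, B9->F, B10->F, B11->F; covered: B1=F, B2=E, B3=T, B4=F, B5=T, B6=F, B7=T, B8=T, B9=F, B10=F, B11=F
together the pool reaches 19 outcomes: B1=T, B1=F, B2=S, B2=E, B3=T, B3=F, B4=F, B5=T, B6=T, B6=F, B7=T, B7=F, B8=T, B9=T, B9=F, B10=T, B10=F, B11=T, B11=F
every size-1 subset falls short of the 19 outcomes (best: 11/19)
every size-2 subset falls short of the 19 outcomes (best: 16/19)
size 3: inputs {1, 2, 5} cover all 19 outcomes, and no lexicographically smaller subset of this size does

Answer: 3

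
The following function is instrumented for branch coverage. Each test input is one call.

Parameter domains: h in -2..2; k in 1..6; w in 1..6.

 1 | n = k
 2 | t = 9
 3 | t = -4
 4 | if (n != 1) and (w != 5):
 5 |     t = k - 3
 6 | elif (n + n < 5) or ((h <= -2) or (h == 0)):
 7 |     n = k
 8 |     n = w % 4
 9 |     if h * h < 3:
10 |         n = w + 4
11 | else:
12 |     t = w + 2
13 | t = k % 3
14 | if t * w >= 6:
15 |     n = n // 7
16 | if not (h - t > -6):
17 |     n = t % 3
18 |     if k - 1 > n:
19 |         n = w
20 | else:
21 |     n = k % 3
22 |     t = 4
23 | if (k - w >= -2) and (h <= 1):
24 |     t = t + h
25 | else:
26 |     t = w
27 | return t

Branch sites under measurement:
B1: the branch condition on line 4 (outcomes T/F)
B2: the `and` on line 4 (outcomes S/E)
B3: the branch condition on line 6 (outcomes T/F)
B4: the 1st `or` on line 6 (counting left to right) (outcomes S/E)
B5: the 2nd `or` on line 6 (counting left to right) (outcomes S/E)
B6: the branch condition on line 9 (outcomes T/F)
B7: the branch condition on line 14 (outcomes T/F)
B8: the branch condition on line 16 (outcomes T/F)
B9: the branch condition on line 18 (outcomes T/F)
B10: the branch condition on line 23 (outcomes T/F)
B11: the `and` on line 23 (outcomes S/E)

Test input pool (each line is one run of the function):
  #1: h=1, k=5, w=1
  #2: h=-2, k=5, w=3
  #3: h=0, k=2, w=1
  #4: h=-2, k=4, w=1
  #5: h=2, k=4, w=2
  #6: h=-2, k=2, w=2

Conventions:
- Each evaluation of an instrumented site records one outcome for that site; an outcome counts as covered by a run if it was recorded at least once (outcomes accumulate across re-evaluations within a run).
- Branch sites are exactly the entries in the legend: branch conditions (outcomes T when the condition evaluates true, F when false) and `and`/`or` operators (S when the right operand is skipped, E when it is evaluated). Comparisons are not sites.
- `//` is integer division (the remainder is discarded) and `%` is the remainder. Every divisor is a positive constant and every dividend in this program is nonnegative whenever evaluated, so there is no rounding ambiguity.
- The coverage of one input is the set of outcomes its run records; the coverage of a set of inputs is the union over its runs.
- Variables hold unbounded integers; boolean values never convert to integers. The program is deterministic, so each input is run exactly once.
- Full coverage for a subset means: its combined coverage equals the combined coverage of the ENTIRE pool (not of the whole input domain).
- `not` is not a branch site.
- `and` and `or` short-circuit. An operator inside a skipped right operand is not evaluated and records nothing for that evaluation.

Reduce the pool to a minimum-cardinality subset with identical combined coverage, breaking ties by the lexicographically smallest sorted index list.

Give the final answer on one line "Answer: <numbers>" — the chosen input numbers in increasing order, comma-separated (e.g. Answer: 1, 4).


input #1, h=1, k=5, w=1: events B2->E, B1->T, B7->F, B8->F, B11->E, B10->T; outcomes B1=T, B2=E, B7=F, B8=F, B10=T, B11=E
input #2, h=-2, k=5, w=3: events B2->E, B1->T, B7->T, B8->F, B11->E, B10->T; outcomes B1=T, B2=E, B7=T, B8=F, B10=T, B11=E
input #3, h=0, k=2, w=1: events B2->E, B1->T, B7->F, B8->F, B11->E, B10->T; outcomes B1=T, B2=E, B7=F, B8=F, B10=T, B11=E
input #4, h=-2, k=4, w=1: events B2->E, B1->T, B7->F, B8->F, B11->E, B10->T; outcomes B1=T, B2=E, B7=F, B8=F, B10=T, B11=E
input #5, h=2, k=4, w=2: events B2->E, B1->T, B7->F, B8->F, B11->E, B10->F; outcomes B1=T, B2=E, B7=F, B8=F, B10=F, B11=E
input #6, h=-2, k=2, w=2: events B2->E, B1->T, B7->F, B8->F, B11->E, B10->T; outcomes B1=T, B2=E, B7=F, B8=F, B10=T, B11=E
union over all inputs: B1=T, B2=E, B7=T, B7=F, B8=F, B10=T, B10=F, B11=E (8 outcomes)
no size-1 subset reaches all 8 outcomes (best union: 6/8)
at size 2, {2, 5} reaches all 8 outcomes; every lexicographically earlier size-2 subset fails
Answer: 2, 5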